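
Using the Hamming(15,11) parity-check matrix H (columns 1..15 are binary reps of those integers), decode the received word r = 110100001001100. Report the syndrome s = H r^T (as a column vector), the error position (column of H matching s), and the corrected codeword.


s = (1, 1, 1, 1)^T, error position = 15, corrected codeword c = 110100001001101

Compute s = H r^T mod 2 one row at a time:
  s_1 = 0 + 1 + 0 + 0 + 1 + 1 + 0 + 0 = 3 ≡ 1 (mod 2).
  s_2 = 1 + 0 + 0 + 0 + 1 + 1 + 0 + 0 = 3 ≡ 1 (mod 2).
  s_3 = 1 + 0 + 0 + 0 + 0 + 0 + 0 + 0 = 1 ≡ 1 (mod 2).
  s_4 = 1 + 0 + 0 + 0 + 1 + 0 + 1 + 0 = 3 ≡ 1 (mod 2).
s = (1, 1, 1, 1)^T — this equals column 15 of H (binary 1111), so error is at position 15.
Correct: flip bit 15 of r = 110100001001100 to get c = 110100001001101.


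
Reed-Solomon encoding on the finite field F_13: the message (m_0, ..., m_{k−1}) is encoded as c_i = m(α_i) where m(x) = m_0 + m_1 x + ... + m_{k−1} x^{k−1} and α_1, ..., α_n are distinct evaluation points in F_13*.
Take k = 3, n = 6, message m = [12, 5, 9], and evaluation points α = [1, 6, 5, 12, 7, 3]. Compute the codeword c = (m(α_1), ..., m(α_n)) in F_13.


c = [0, 2, 2, 3, 7, 4]

Message polynomial: m(x) = 12 + 5·x + 9·x^2 (mod 13).
For each evaluation point α_i, compute m(α_i) mod 13:
  α_1 = 1: Horner steps 9 → 1 → 0, so m(1) = 0.
  α_2 = 6: Horner steps 9 → 7 → 2, so m(6) = 2.
  α_3 = 5: Horner steps 9 → 11 → 2, so m(5) = 2.
  α_4 = 12: Horner steps 9 → 9 → 3, so m(12) = 3.
  α_5 = 7: Horner steps 9 → 3 → 7, so m(7) = 7.
  α_6 = 3: Horner steps 9 → 6 → 4, so m(3) = 4.
Codeword c = [0, 2, 2, 3, 7, 4] ∈ F_13^6.


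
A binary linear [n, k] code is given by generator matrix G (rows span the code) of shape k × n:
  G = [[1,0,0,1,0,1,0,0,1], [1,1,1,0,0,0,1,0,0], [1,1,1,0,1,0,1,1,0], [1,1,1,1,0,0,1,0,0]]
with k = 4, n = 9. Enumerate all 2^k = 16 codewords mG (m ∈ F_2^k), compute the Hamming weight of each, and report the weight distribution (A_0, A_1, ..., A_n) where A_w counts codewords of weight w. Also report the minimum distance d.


Weight distribution: A_0 = 1, A_1 = 1, A_2 = 1, A_3 = 2, A_4 = 2, A_5 = 3, A_6 = 3, A_7 = 2, A_8 = 1. Minimum distance d = 1.

Enumerate all 2^4 = 16 messages m ∈ F_2^4.
For each, compute codeword c = mG in F_2^9, then tally its weight.
  m = 0000 → c = 000000000, weight = 0.
  m = 1000 → c = 100101001, weight = 4.
  m = 0100 → c = 111000100, weight = 4.
  m = 1100 → c = 011101101, weight = 6.
  m = 0010 → c = 111010110, weight = 6.
  m = 1010 → c = 011111111, weight = 8.
  m = 0110 → c = 000010010, weight = 2.
  m = 1110 → c = 100111011, weight = 6.
  m = 0001 → c = 111100100, weight = 5.
  m = 1001 → c = 011001101, weight = 5.
  m = 0101 → c = 000100000, weight = 1.
  m = 1101 → c = 100001001, weight = 3.
  m = 0011 → c = 000110010, weight = 3.
  m = 1011 → c = 100011011, weight = 5.
  m = 0111 → c = 111110110, weight = 7.
  m = 1111 → c = 011011111, weight = 7.
Tally weights:
  weight 0: 1 codewords.
  weight 1: 1 codewords.
  weight 2: 1 codewords.
  weight 3: 2 codewords.
  weight 4: 2 codewords.
  weight 5: 3 codewords.
  weight 6: 3 codewords.
  weight 7: 2 codewords.
  weight 8: 1 codewords.
Minimum distance d = smallest w > 0 with A_w > 0 = 1.
Sanity: Σ A_w = 16 = 2^4 = 16 ✓.


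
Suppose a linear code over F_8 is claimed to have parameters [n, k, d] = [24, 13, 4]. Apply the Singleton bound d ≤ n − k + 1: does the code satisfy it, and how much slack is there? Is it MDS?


Singleton RHS = n − k + 1 = 12, slack = 8, bound satisfied, not MDS.

Singleton bound: d ≤ n − k + 1.
Here n = 24, k = 13, so n − k + 1 = 12.
Given d = 4, check d ≤ 12: YES.
Slack = (n − k + 1) − d = 8.
The code is NOT MDS (slack = 8 > 0).
Description: the claimed parameters are [24, 13, 4]_8; such a code would be non-MDS.


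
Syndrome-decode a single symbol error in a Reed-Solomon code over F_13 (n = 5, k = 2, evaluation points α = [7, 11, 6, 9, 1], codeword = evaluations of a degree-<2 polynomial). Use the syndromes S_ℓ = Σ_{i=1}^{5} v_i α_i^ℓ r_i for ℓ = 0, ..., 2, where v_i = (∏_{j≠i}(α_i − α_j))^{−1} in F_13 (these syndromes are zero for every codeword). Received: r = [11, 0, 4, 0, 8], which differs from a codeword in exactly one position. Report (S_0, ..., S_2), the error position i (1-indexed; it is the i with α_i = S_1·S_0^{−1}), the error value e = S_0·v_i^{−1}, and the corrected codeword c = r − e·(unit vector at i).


S = (5, 6, 2), error at position 4, error magnitude e = 1, c = [11, 0, 4, 12, 8].

Step 1: column multipliers v_i = (∏_{j≠i}(α_i − α_j))^{−1} mod 13.
  i = 1 (α = 7): (7−11)(7−6)(7−9)(7−1) = (−4)·1·(−2)·6 = 48 ≡ 9, so v_1 = 9^{−1} = 3 (mod 13).
  i = 2 (α = 11): (11−7)(11−6)(11−9)(11−1) = 4·5·2·10 = 400 ≡ 10, so v_2 = 10^{−1} = 4 (mod 13).
  i = 3 (α = 6): (6−7)(6−11)(6−9)(6−1) = (−1)·(−5)·(−3)·5 = −75 ≡ 3, so v_3 = 3^{−1} = 9 (mod 13).
  i = 4 (α = 9): (9−7)(9−11)(9−6)(9−1) = 2·(−2)·3·8 = −96 ≡ 8, so v_4 = 8^{−1} = 5 (mod 13).
  i = 5 (α = 1): (1−7)(1−11)(1−6)(1−9) = (−6)·(−10)·(−5)·(−8) = 2400 ≡ 8, so v_5 = 8^{−1} = 5 (mod 13).
  v = [3, 4, 9, 5, 5].
Step 2: syndromes of r = [11, 0, 4, 0, 8] (all sums mod 13).
  S_0 = Σ v_i r_i = 3·11 + 4·0 + 9·4 + 5·0 + 5·8 = 109 ≡ 5.
  S_1 = Σ v_i α_i r_i = 3·7·11 + 4·11·0 + 9·6·4 + 5·9·0 + 5·1·8 = 487 ≡ 6.
  α_i^2 mod 13 = [10, 4, 10, 3, 1].
  S_2 = Σ v_i α_i^2 r_i = 3·10·11 + 4·4·0 + 9·10·4 + 5·3·0 + 5·1·8 = 730 ≡ 2.
  S = (5, 6, 2) ≠ 0, so r is not a codeword (an error is present).
Step 3: locate the error. For a single error e at position i, S_ℓ = v_i·e·α_i^ℓ, so α_err = S_1/S_0.
  S_0^{−1} = 5^{−1} = 8 (mod 13), so α_err = 6·8 = 48 ≡ 9 = α_4. Error position i = 4.
  Consistency check: S_2/S_1 = 2·11 = 22 ≡ 9 = α_err ✓ (single-error assumption holds).
Step 4: error magnitude e = S_0/v_4 = S_0·∏_{j≠4}(α_4 − α_j) = 5·8 = 40 ≡ 1 (mod 13).
Step 5: correct position 4: c_4 = r_4 − e = 0 − 1 ≡ 12 (mod 13). Hence c = [11, 0, 4, 12, 8].
  Check: interpolating c through the α_i gives m(x) = 1 + 7·x (degree < 2) with m(α_i) = c_i for every i, so c is indeed a codeword.


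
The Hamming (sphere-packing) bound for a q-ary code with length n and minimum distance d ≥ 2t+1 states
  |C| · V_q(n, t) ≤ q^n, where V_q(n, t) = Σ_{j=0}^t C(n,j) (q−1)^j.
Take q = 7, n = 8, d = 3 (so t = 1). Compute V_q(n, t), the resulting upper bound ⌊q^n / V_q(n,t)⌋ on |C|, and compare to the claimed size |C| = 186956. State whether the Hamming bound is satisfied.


V_q(n, t) = 49, q^n = 5764801, Hamming bound = 117649, |C| = 186956 > bound (violated).

Step 1: Compute V_q(n, t) = Σ_{j=0}^1 C(n, j) (q−1)^j.
  j = 0: C(8,0)·(6)^0 = 1·1 = 1.
  j = 1: C(8,1)·(6)^1 = 8·6 = 48.
  V_q(n, t) = 1 + 48 = 49.
Step 2: q^n = 7^8 = 5764801.
Step 3: Hamming bound ⌊q^n / V_q(n,t)⌋ = ⌊5764801/49⌋ = 117649.
Step 4: Compare |C| = 186956 to 117649: violated.
The claimed |C| lies above the Hamming bound, so no 7-ary code of length 8 with d ≥ 3 can have 186956 codewords.


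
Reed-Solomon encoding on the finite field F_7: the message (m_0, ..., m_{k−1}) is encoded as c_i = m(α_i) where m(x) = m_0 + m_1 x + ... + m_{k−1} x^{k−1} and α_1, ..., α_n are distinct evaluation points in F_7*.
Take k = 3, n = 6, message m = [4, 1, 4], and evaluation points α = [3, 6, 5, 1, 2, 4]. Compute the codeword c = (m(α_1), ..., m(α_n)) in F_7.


c = [1, 0, 4, 2, 1, 2]

Message polynomial: m(x) = 4 + 1·x + 4·x^2 (mod 7).
For each evaluation point α_i, compute m(α_i) mod 7:
  α_1 = 3: Horner steps 4 → 6 → 1, so m(3) = 1.
  α_2 = 6: Horner steps 4 → 4 → 0, so m(6) = 0.
  α_3 = 5: Horner steps 4 → 0 → 4, so m(5) = 4.
  α_4 = 1: Horner steps 4 → 5 → 2, so m(1) = 2.
  α_5 = 2: Horner steps 4 → 2 → 1, so m(2) = 1.
  α_6 = 4: Horner steps 4 → 3 → 2, so m(4) = 2.
Codeword c = [1, 0, 4, 2, 1, 2] ∈ F_7^6.


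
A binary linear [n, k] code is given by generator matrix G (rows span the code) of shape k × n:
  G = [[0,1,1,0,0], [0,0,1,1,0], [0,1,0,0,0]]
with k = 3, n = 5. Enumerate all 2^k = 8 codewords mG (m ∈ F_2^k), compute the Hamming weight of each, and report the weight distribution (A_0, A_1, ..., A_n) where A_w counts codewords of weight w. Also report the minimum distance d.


Weight distribution: A_0 = 1, A_1 = 3, A_2 = 3, A_3 = 1. Minimum distance d = 1.

Enumerate all 2^3 = 8 messages m ∈ F_2^3.
For each, compute codeword c = mG in F_2^5, then tally its weight.
  m = 000 → c = 00000, weight = 0.
  m = 100 → c = 01100, weight = 2.
  m = 010 → c = 00110, weight = 2.
  m = 110 → c = 01010, weight = 2.
  m = 001 → c = 01000, weight = 1.
  m = 101 → c = 00100, weight = 1.
  m = 011 → c = 01110, weight = 3.
  m = 111 → c = 00010, weight = 1.
Tally weights:
  weight 0: 1 codewords.
  weight 1: 3 codewords.
  weight 2: 3 codewords.
  weight 3: 1 codewords.
Minimum distance d = smallest w > 0 with A_w > 0 = 1.
Sanity: Σ A_w = 8 = 2^3 = 8 ✓.


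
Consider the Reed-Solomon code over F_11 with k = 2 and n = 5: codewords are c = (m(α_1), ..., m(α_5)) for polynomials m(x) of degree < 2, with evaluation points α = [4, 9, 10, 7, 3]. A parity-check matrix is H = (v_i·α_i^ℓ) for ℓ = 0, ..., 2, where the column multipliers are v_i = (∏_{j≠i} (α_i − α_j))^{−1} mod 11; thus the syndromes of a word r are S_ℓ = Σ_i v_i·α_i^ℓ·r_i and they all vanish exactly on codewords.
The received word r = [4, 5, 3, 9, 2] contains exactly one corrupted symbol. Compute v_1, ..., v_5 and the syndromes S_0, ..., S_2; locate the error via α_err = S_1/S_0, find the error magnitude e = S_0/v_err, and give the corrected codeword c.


S = (6, 7, 10), error at position 5, error magnitude e = 7, c = [4, 5, 3, 9, 6].

Step 1: column multipliers v_i = (∏_{j≠i}(α_i − α_j))^{−1} mod 11.
  i = 1 (α = 4): (4−9)(4−10)(4−7)(4−3) = (−5)·(−6)·(−3)·1 = −90 ≡ 9, so v_1 = 9^{−1} = 5 (mod 11).
  i = 2 (α = 9): (9−4)(9−10)(9−7)(9−3) = 5·(−1)·2·6 = −60 ≡ 6, so v_2 = 6^{−1} = 2 (mod 11).
  i = 3 (α = 10): (10−4)(10−9)(10−7)(10−3) = 6·1·3·7 = 126 ≡ 5, so v_3 = 5^{−1} = 9 (mod 11).
  i = 4 (α = 7): (7−4)(7−9)(7−10)(7−3) = 3·(−2)·(−3)·4 = 72 ≡ 6, so v_4 = 6^{−1} = 2 (mod 11).
  i = 5 (α = 3): (3−4)(3−9)(3−10)(3−7) = (−1)·(−6)·(−7)·(−4) = 168 ≡ 3, so v_5 = 3^{−1} = 4 (mod 11).
  v = [5, 2, 9, 2, 4].
Step 2: syndromes of r = [4, 5, 3, 9, 2] (all sums mod 11).
  S_0 = Σ v_i r_i = 5·4 + 2·5 + 9·3 + 2·9 + 4·2 = 83 ≡ 6.
  S_1 = Σ v_i α_i r_i = 5·4·4 + 2·9·5 + 9·10·3 + 2·7·9 + 4·3·2 = 590 ≡ 7.
  α_i^2 mod 11 = [5, 4, 1, 5, 9].
  S_2 = Σ v_i α_i^2 r_i = 5·5·4 + 2·4·5 + 9·1·3 + 2·5·9 + 4·9·2 = 329 ≡ 10.
  S = (6, 7, 10) ≠ 0, so r is not a codeword (an error is present).
Step 3: locate the error. For a single error e at position i, S_ℓ = v_i·e·α_i^ℓ, so α_err = S_1/S_0.
  S_0^{−1} = 6^{−1} = 2 (mod 11), so α_err = 7·2 = 14 ≡ 3 = α_5. Error position i = 5.
  Consistency check: S_2/S_1 = 10·8 = 80 ≡ 3 = α_err ✓ (single-error assumption holds).
Step 4: error magnitude e = S_0/v_5 = S_0·∏_{j≠5}(α_5 − α_j) = 6·3 = 18 ≡ 7 (mod 11).
Step 5: correct position 5: c_5 = r_5 − e = 2 − 7 ≡ 6 (mod 11). Hence c = [4, 5, 3, 9, 6].
  Check: interpolating c through the α_i gives m(x) = 1 + 9·x (degree < 2) with m(α_i) = c_i for every i, so c is indeed a codeword.


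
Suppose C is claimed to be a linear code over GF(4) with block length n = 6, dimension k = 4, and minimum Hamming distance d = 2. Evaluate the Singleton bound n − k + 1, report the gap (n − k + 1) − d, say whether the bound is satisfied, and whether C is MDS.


Singleton RHS = n − k + 1 = 3, slack = 1, bound satisfied, not MDS.

Singleton bound: d ≤ n − k + 1.
Here n = 6, k = 4, so n − k + 1 = 3.
Given d = 2, check d ≤ 3: YES.
Slack = (n − k + 1) − d = 1.
The code is NOT MDS (slack = 1 > 0).
Description: the claimed parameters are [6, 4, 2]_4; such a code would be non-MDS.


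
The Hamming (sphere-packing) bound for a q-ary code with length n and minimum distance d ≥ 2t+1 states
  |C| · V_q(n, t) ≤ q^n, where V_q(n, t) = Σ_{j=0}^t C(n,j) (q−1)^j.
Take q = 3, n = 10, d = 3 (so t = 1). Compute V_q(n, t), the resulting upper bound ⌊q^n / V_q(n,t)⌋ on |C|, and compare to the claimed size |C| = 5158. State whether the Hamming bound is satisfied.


V_q(n, t) = 21, q^n = 59049, Hamming bound = 2811, |C| = 5158 > bound (violated).

Step 1: Compute V_q(n, t) = Σ_{j=0}^1 C(n, j) (q−1)^j.
  j = 0: C(10,0)·(2)^0 = 1·1 = 1.
  j = 1: C(10,1)·(2)^1 = 10·2 = 20.
  V_q(n, t) = 1 + 20 = 21.
Step 2: q^n = 3^10 = 59049.
Step 3: Hamming bound ⌊q^n / V_q(n,t)⌋ = ⌊59049/21⌋ = 2811.
Step 4: Compare |C| = 5158 to 2811: violated.
The claimed |C| lies above the Hamming bound, so no 3-ary code of length 10 with d ≥ 3 can have 5158 codewords.


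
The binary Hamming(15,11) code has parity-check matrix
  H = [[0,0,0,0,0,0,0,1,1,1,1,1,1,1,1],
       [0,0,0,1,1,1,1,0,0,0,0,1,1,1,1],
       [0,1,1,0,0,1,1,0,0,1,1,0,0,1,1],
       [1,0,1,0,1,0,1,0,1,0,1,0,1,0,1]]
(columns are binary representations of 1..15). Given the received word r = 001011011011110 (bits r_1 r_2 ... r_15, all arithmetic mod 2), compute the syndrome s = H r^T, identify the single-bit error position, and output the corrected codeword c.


s = (0, 1, 0, 1)^T, error position = 5, corrected codeword c = 001001011011110

Compute s = H r^T mod 2 one row at a time:
  s_1 = 1 + 1 + 0 + 1 + 1 + 1 + 1 + 0 = 6 ≡ 0 (mod 2).
  s_2 = 0 + 1 + 1 + 0 + 1 + 1 + 1 + 0 = 5 ≡ 1 (mod 2).
  s_3 = 0 + 1 + 1 + 0 + 0 + 1 + 1 + 0 = 4 ≡ 0 (mod 2).
  s_4 = 0 + 1 + 1 + 0 + 1 + 1 + 1 + 0 = 5 ≡ 1 (mod 2).
s = (0, 1, 0, 1)^T — this equals column 5 of H (binary 0101), so error is at position 5.
Correct: flip bit 5 of r = 001011011011110 to get c = 001001011011110.


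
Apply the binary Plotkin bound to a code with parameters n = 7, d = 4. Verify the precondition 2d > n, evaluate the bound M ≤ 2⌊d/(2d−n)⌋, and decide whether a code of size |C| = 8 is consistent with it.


Plotkin bound M ≤ 8; given |C| = 8 ≤ bound (satisfied).

Check applicability: 2d = 8, n = 7.
2d − n = 1 > 0, so Plotkin applies.
Compute d/(2d−n) = 4/1 ≈ 4.0000.
⌊d/(2d−n)⌋ = 4.
Plotkin bound: M ≤ 2·4 = 8.
Given |C| = 8, check: satisfied.
This |C| is at the Plotkin bound.


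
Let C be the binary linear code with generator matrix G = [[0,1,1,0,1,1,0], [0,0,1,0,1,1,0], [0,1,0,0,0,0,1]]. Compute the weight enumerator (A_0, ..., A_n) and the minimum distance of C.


Weight distribution: A_0 = 1, A_1 = 2, A_2 = 1, A_3 = 1, A_4 = 2, A_5 = 1. Minimum distance d = 1.

Enumerate all 2^3 = 8 messages m ∈ F_2^3.
For each, compute codeword c = mG in F_2^7, then tally its weight.
  m = 000 → c = 0000000, weight = 0.
  m = 100 → c = 0110110, weight = 4.
  m = 010 → c = 0010110, weight = 3.
  m = 110 → c = 0100000, weight = 1.
  m = 001 → c = 0100001, weight = 2.
  m = 101 → c = 0010111, weight = 4.
  m = 011 → c = 0110111, weight = 5.
  m = 111 → c = 0000001, weight = 1.
Tally weights:
  weight 0: 1 codewords.
  weight 1: 2 codewords.
  weight 2: 1 codewords.
  weight 3: 1 codewords.
  weight 4: 2 codewords.
  weight 5: 1 codewords.
Minimum distance d = smallest w > 0 with A_w > 0 = 1.
Sanity: Σ A_w = 8 = 2^3 = 8 ✓.


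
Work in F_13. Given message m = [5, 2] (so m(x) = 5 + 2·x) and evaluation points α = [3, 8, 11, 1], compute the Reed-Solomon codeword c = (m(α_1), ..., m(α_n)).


c = [11, 8, 1, 7]

Message polynomial: m(x) = 5 + 2·x (mod 13).
For each evaluation point α_i, compute m(α_i) mod 13:
  α_1 = 3: Horner steps 2 → 11, so m(3) = 11.
  α_2 = 8: Horner steps 2 → 8, so m(8) = 8.
  α_3 = 11: Horner steps 2 → 1, so m(11) = 1.
  α_4 = 1: Horner steps 2 → 7, so m(1) = 7.
Codeword c = [11, 8, 1, 7] ∈ F_13^4.


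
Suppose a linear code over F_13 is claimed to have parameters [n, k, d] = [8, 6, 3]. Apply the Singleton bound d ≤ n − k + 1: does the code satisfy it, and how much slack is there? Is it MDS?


Singleton RHS = n − k + 1 = 3, slack = 0, bound satisfied, MDS.

Singleton bound: d ≤ n − k + 1.
Here n = 8, k = 6, so n − k + 1 = 3.
Given d = 3, check d ≤ 3: YES.
Slack = (n − k + 1) − d = 0.
The code is MDS (slack = 0).
Description: the claimed parameters are [8, 6, 3]_13; such a code would be MDS (meets Singleton bound).


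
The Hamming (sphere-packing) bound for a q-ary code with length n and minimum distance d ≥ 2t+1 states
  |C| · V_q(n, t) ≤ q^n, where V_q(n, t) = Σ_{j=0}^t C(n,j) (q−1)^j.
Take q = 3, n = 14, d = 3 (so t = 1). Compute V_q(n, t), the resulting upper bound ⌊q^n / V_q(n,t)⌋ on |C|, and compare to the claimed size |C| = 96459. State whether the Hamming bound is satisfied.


V_q(n, t) = 29, q^n = 4782969, Hamming bound = 164929, |C| = 96459 ≤ bound (satisfied).

Step 1: Compute V_q(n, t) = Σ_{j=0}^1 C(n, j) (q−1)^j.
  j = 0: C(14,0)·(2)^0 = 1·1 = 1.
  j = 1: C(14,1)·(2)^1 = 14·2 = 28.
  V_q(n, t) = 1 + 28 = 29.
Step 2: q^n = 3^14 = 4782969.
Step 3: Hamming bound ⌊q^n / V_q(n,t)⌋ = ⌊4782969/29⌋ = 164929.
Step 4: Compare |C| = 96459 to 164929: satisfied.
The claimed |C| lies below the Hamming bound.


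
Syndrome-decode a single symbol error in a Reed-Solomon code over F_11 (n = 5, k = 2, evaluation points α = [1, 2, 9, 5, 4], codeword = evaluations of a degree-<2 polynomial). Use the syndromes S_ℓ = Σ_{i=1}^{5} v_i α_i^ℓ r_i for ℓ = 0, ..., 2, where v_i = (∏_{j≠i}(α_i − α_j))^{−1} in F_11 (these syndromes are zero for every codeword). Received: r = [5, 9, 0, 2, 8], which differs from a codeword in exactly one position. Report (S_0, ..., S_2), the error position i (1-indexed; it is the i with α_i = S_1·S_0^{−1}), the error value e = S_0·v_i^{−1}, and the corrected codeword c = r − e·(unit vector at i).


S = (7, 7, 7), error at position 1, error magnitude e = 1, c = [4, 9, 0, 2, 8].

Step 1: column multipliers v_i = (∏_{j≠i}(α_i − α_j))^{−1} mod 11.
  i = 1 (α = 1): (1−2)(1−9)(1−5)(1−4) = (−1)·(−8)·(−4)·(−3) = 96 ≡ 8, so v_1 = 8^{−1} = 7 (mod 11).
  i = 2 (α = 2): (2−1)(2−9)(2−5)(2−4) = 1·(−7)·(−3)·(−2) = −42 ≡ 2, so v_2 = 2^{−1} = 6 (mod 11).
  i = 3 (α = 9): (9−1)(9−2)(9−5)(9−4) = 8·7·4·5 = 1120 ≡ 9, so v_3 = 9^{−1} = 5 (mod 11).
  i = 4 (α = 5): (5−1)(5−2)(5−9)(5−4) = 4·3·(−4)·1 = −48 ≡ 7, so v_4 = 7^{−1} = 8 (mod 11).
  i = 5 (α = 4): (4−1)(4−2)(4−9)(4−5) = 3·2·(−5)·(−1) = 30 ≡ 8, so v_5 = 8^{−1} = 7 (mod 11).
  v = [7, 6, 5, 8, 7].
Step 2: syndromes of r = [5, 9, 0, 2, 8] (all sums mod 11).
  S_0 = Σ v_i r_i = 7·5 + 6·9 + 5·0 + 8·2 + 7·8 = 161 ≡ 7.
  S_1 = Σ v_i α_i r_i = 7·1·5 + 6·2·9 + 5·9·0 + 8·5·2 + 7·4·8 = 447 ≡ 7.
  α_i^2 mod 11 = [1, 4, 4, 3, 5].
  S_2 = Σ v_i α_i^2 r_i = 7·1·5 + 6·4·9 + 5·4·0 + 8·3·2 + 7·5·8 = 579 ≡ 7.
  S = (7, 7, 7) ≠ 0, so r is not a codeword (an error is present).
Step 3: locate the error. For a single error e at position i, S_ℓ = v_i·e·α_i^ℓ, so α_err = S_1/S_0.
  S_0^{−1} = 7^{−1} = 8 (mod 11), so α_err = 7·8 = 56 ≡ 1 = α_1. Error position i = 1.
  Consistency check: S_2/S_1 = 7·8 = 56 ≡ 1 = α_err ✓ (single-error assumption holds).
Step 4: error magnitude e = S_0/v_1 = S_0·∏_{j≠1}(α_1 − α_j) = 7·8 = 56 ≡ 1 (mod 11).
Step 5: correct position 1: c_1 = r_1 − e = 5 − 1 ≡ 4 (mod 11). Hence c = [4, 9, 0, 2, 8].
  Check: interpolating c through the α_i gives m(x) = 10 + 5·x (degree < 2) with m(α_i) = c_i for every i, so c is indeed a codeword.


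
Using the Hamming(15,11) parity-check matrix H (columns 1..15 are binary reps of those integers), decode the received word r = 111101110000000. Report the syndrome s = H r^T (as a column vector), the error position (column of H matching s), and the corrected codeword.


s = (1, 1, 0, 1)^T, error position = 13, corrected codeword c = 111101110000100

Compute s = H r^T mod 2 one row at a time:
  s_1 = 1 + 0 + 0 + 0 + 0 + 0 + 0 + 0 = 1 ≡ 1 (mod 2).
  s_2 = 1 + 0 + 1 + 1 + 0 + 0 + 0 + 0 = 3 ≡ 1 (mod 2).
  s_3 = 1 + 1 + 1 + 1 + 0 + 0 + 0 + 0 = 4 ≡ 0 (mod 2).
  s_4 = 1 + 1 + 0 + 1 + 0 + 0 + 0 + 0 = 3 ≡ 1 (mod 2).
s = (1, 1, 0, 1)^T — this equals column 13 of H (binary 1101), so error is at position 13.
Correct: flip bit 13 of r = 111101110000000 to get c = 111101110000100.


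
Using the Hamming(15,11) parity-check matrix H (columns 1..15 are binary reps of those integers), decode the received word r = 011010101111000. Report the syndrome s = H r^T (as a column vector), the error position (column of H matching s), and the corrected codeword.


s = (0, 1, 1, 1)^T, error position = 7, corrected codeword c = 011010001111000

Compute s = H r^T mod 2 one row at a time:
  s_1 = 0 + 1 + 1 + 1 + 1 + 0 + 0 + 0 = 4 ≡ 0 (mod 2).
  s_2 = 0 + 1 + 0 + 1 + 1 + 0 + 0 + 0 = 3 ≡ 1 (mod 2).
  s_3 = 1 + 1 + 0 + 1 + 1 + 1 + 0 + 0 = 5 ≡ 1 (mod 2).
  s_4 = 0 + 1 + 1 + 1 + 1 + 1 + 0 + 0 = 5 ≡ 1 (mod 2).
s = (0, 1, 1, 1)^T — this equals column 7 of H (binary 0111), so error is at position 7.
Correct: flip bit 7 of r = 011010101111000 to get c = 011010001111000.


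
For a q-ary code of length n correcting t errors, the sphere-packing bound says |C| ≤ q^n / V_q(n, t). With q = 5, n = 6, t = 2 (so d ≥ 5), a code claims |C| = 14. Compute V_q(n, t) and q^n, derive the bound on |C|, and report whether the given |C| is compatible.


V_q(n, t) = 265, q^n = 15625, Hamming bound = 58, |C| = 14 ≤ bound (satisfied).

Step 1: Compute V_q(n, t) = Σ_{j=0}^2 C(n, j) (q−1)^j.
  j = 0: C(6,0)·(4)^0 = 1·1 = 1.
  j = 1: C(6,1)·(4)^1 = 6·4 = 24.
  j = 2: C(6,2)·(4)^2 = 15·16 = 240.
  V_q(n, t) = 1 + 24 + 240 = 265.
Step 2: q^n = 5^6 = 15625.
Step 3: Hamming bound ⌊q^n / V_q(n,t)⌋ = ⌊15625/265⌋ = 58.
Step 4: Compare |C| = 14 to 58: satisfied.
The claimed |C| lies below the Hamming bound.


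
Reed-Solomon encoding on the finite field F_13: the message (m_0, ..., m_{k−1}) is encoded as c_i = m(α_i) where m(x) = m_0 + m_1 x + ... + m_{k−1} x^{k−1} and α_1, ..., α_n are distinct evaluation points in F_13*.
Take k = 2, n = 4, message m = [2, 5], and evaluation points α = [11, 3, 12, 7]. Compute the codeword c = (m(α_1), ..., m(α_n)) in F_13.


c = [5, 4, 10, 11]

Message polynomial: m(x) = 2 + 5·x (mod 13).
For each evaluation point α_i, compute m(α_i) mod 13:
  α_1 = 11: Horner steps 5 → 5, so m(11) = 5.
  α_2 = 3: Horner steps 5 → 4, so m(3) = 4.
  α_3 = 12: Horner steps 5 → 10, so m(12) = 10.
  α_4 = 7: Horner steps 5 → 11, so m(7) = 11.
Codeword c = [5, 4, 10, 11] ∈ F_13^4.


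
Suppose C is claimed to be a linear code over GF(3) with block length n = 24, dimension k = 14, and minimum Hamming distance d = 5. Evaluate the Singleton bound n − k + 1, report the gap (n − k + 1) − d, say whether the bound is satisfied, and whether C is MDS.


Singleton RHS = n − k + 1 = 11, slack = 6, bound satisfied, not MDS.

Singleton bound: d ≤ n − k + 1.
Here n = 24, k = 14, so n − k + 1 = 11.
Given d = 5, check d ≤ 11: YES.
Slack = (n − k + 1) − d = 6.
The code is NOT MDS (slack = 6 > 0).
Description: the claimed parameters are [24, 14, 5]_3; such a code would be non-MDS.


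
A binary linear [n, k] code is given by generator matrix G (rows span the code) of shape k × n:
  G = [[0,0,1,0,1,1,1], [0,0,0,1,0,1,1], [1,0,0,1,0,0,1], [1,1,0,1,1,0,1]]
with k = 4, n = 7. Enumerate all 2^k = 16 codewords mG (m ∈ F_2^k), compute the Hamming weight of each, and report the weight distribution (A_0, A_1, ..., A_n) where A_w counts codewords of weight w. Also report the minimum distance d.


Weight distribution: A_0 = 1, A_2 = 2, A_3 = 4, A_4 = 5, A_5 = 4. Minimum distance d = 2.

Enumerate all 2^4 = 16 messages m ∈ F_2^4.
For each, compute codeword c = mG in F_2^7, then tally its weight.
  m = 0000 → c = 0000000, weight = 0.
  m = 1000 → c = 0010111, weight = 4.
  m = 0100 → c = 0001011, weight = 3.
  m = 1100 → c = 0011100, weight = 3.
  m = 0010 → c = 1001001, weight = 3.
  m = 1010 → c = 1011110, weight = 5.
  m = 0110 → c = 1000010, weight = 2.
  m = 1110 → c = 1010101, weight = 4.
  m = 0001 → c = 1101101, weight = 5.
  m = 1001 → c = 1111010, weight = 5.
  m = 0101 → c = 1100110, weight = 4.
  m = 1101 → c = 1110001, weight = 4.
  m = 0011 → c = 0100100, weight = 2.
  m = 1011 → c = 0110011, weight = 4.
  m = 0111 → c = 0101111, weight = 5.
  m = 1111 → c = 0111000, weight = 3.
Tally weights:
  weight 0: 1 codewords.
  weight 2: 2 codewords.
  weight 3: 4 codewords.
  weight 4: 5 codewords.
  weight 5: 4 codewords.
Minimum distance d = smallest w > 0 with A_w > 0 = 2.
Sanity: Σ A_w = 16 = 2^4 = 16 ✓.


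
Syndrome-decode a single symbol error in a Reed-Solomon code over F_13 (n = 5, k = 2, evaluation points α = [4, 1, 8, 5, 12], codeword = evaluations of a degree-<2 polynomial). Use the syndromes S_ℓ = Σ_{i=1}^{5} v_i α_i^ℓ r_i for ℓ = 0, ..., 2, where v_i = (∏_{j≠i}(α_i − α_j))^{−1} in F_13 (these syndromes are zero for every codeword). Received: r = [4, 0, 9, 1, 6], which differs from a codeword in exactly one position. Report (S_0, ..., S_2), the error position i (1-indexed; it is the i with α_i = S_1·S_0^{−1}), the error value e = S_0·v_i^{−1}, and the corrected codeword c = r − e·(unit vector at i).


S = (2, 3, 11), error at position 3, error magnitude e = 4, c = [4, 0, 5, 1, 6].

Step 1: column multipliers v_i = (∏_{j≠i}(α_i − α_j))^{−1} mod 13.
  i = 1 (α = 4): (4−1)(4−8)(4−5)(4−12) = 3·(−4)·(−1)·(−8) = −96 ≡ 8, so v_1 = 8^{−1} = 5 (mod 13).
  i = 2 (α = 1): (1−4)(1−8)(1−5)(1−12) = (−3)·(−7)·(−4)·(−11) = 924 ≡ 1, so v_2 = 1^{−1} = 1 (mod 13).
  i = 3 (α = 8): (8−4)(8−1)(8−5)(8−12) = 4·7·3·(−4) = −336 ≡ 2, so v_3 = 2^{−1} = 7 (mod 13).
  i = 4 (α = 5): (5−4)(5−1)(5−8)(5−12) = 1·4·(−3)·(−7) = 84 ≡ 6, so v_4 = 6^{−1} = 11 (mod 13).
  i = 5 (α = 12): (12−4)(12−1)(12−8)(12−5) = 8·11·4·7 = 2464 ≡ 7, so v_5 = 7^{−1} = 2 (mod 13).
  v = [5, 1, 7, 11, 2].
Step 2: syndromes of r = [4, 0, 9, 1, 6] (all sums mod 13).
  S_0 = Σ v_i r_i = 5·4 + 1·0 + 7·9 + 11·1 + 2·6 = 106 ≡ 2.
  S_1 = Σ v_i α_i r_i = 5·4·4 + 1·1·0 + 7·8·9 + 11·5·1 + 2·12·6 = 783 ≡ 3.
  α_i^2 mod 13 = [3, 1, 12, 12, 1].
  S_2 = Σ v_i α_i^2 r_i = 5·3·4 + 1·1·0 + 7·12·9 + 11·12·1 + 2·1·6 = 960 ≡ 11.
  S = (2, 3, 11) ≠ 0, so r is not a codeword (an error is present).
Step 3: locate the error. For a single error e at position i, S_ℓ = v_i·e·α_i^ℓ, so α_err = S_1/S_0.
  S_0^{−1} = 2^{−1} = 7 (mod 13), so α_err = 3·7 = 21 ≡ 8 = α_3. Error position i = 3.
  Consistency check: S_2/S_1 = 11·9 = 99 ≡ 8 = α_err ✓ (single-error assumption holds).
Step 4: error magnitude e = S_0/v_3 = S_0·∏_{j≠3}(α_3 − α_j) = 2·2 = 4 ≡ 4 (mod 13).
Step 5: correct position 3: c_3 = r_3 − e = 9 − 4 ≡ 5 (mod 13). Hence c = [4, 0, 5, 1, 6].
  Check: interpolating c through the α_i gives m(x) = 3 + 10·x (degree < 2) with m(α_i) = c_i for every i, so c is indeed a codeword.


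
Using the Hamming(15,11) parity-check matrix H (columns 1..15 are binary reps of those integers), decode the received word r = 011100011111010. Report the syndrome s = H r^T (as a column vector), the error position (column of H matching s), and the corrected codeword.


s = (0, 1, 1, 1)^T, error position = 7, corrected codeword c = 011100111111010

Compute s = H r^T mod 2 one row at a time:
  s_1 = 1 + 1 + 1 + 1 + 1 + 0 + 1 + 0 = 6 ≡ 0 (mod 2).
  s_2 = 1 + 0 + 0 + 0 + 1 + 0 + 1 + 0 = 3 ≡ 1 (mod 2).
  s_3 = 1 + 1 + 0 + 0 + 1 + 1 + 1 + 0 = 5 ≡ 1 (mod 2).
  s_4 = 0 + 1 + 0 + 0 + 1 + 1 + 0 + 0 = 3 ≡ 1 (mod 2).
s = (0, 1, 1, 1)^T — this equals column 7 of H (binary 0111), so error is at position 7.
Correct: flip bit 7 of r = 011100011111010 to get c = 011100111111010.


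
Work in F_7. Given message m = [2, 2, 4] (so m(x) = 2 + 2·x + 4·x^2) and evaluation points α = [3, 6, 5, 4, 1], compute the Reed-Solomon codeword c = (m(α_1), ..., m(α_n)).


c = [2, 4, 0, 4, 1]

Message polynomial: m(x) = 2 + 2·x + 4·x^2 (mod 7).
For each evaluation point α_i, compute m(α_i) mod 7:
  α_1 = 3: Horner steps 4 → 0 → 2, so m(3) = 2.
  α_2 = 6: Horner steps 4 → 5 → 4, so m(6) = 4.
  α_3 = 5: Horner steps 4 → 1 → 0, so m(5) = 0.
  α_4 = 4: Horner steps 4 → 4 → 4, so m(4) = 4.
  α_5 = 1: Horner steps 4 → 6 → 1, so m(1) = 1.
Codeword c = [2, 4, 0, 4, 1] ∈ F_7^5.


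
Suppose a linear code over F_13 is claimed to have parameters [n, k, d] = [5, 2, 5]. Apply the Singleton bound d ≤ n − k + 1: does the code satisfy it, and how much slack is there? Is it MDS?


Singleton RHS = n − k + 1 = 4, slack = -1, bound violated (no such code; not MDS).

Singleton bound: d ≤ n − k + 1.
Here n = 5, k = 2, so n − k + 1 = 4.
Given d = 5, check d ≤ 4: NO.
Slack = (n − k + 1) − d = -1.
The slack is negative: d = 5 exceeds n − k + 1 = 4 by 1, so the Singleton bound is violated and no linear [5, 2, 5]_13 code can exist. In particular it is not MDS (MDS requires d = n − k + 1 exactly).
Description: the claimed parameters are [5, 2, 5]_13; such a code would be impossible (violates the Singleton bound).


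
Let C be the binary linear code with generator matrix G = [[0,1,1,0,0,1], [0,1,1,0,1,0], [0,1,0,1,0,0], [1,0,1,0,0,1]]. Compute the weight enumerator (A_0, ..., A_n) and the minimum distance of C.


Weight distribution: A_0 = 1, A_2 = 4, A_3 = 6, A_4 = 3, A_5 = 2. Minimum distance d = 2.

Enumerate all 2^4 = 16 messages m ∈ F_2^4.
For each, compute codeword c = mG in F_2^6, then tally its weight.
  m = 0000 → c = 000000, weight = 0.
  m = 1000 → c = 011001, weight = 3.
  m = 0100 → c = 011010, weight = 3.
  m = 1100 → c = 000011, weight = 2.
  m = 0010 → c = 010100, weight = 2.
  m = 1010 → c = 001101, weight = 3.
  m = 0110 → c = 001110, weight = 3.
  m = 1110 → c = 010111, weight = 4.
  m = 0001 → c = 101001, weight = 3.
  m = 1001 → c = 110000, weight = 2.
  m = 0101 → c = 110011, weight = 4.
  m = 1101 → c = 101010, weight = 3.
  m = 0011 → c = 111101, weight = 5.
  m = 1011 → c = 100100, weight = 2.
  m = 0111 → c = 100111, weight = 4.
  m = 1111 → c = 111110, weight = 5.
Tally weights:
  weight 0: 1 codewords.
  weight 2: 4 codewords.
  weight 3: 6 codewords.
  weight 4: 3 codewords.
  weight 5: 2 codewords.
Minimum distance d = smallest w > 0 with A_w > 0 = 2.
Sanity: Σ A_w = 16 = 2^4 = 16 ✓.


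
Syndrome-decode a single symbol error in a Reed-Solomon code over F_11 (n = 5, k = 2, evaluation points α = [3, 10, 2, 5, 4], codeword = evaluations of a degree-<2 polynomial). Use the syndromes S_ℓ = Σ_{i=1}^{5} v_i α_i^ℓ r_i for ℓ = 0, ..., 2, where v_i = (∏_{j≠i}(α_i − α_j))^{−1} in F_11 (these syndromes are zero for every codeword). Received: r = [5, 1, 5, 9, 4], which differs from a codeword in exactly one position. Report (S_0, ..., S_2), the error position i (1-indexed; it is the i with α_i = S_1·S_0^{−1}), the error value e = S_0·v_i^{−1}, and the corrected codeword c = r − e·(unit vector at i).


S = (9, 5, 4), error at position 1, error magnitude e = 6, c = [10, 1, 5, 9, 4].

Step 1: column multipliers v_i = (∏_{j≠i}(α_i − α_j))^{−1} mod 11.
  i = 1 (α = 3): (3−10)(3−2)(3−5)(3−4) = (−7)·1·(−2)·(−1) = −14 ≡ 8, so v_1 = 8^{−1} = 7 (mod 11).
  i = 2 (α = 10): (10−3)(10−2)(10−5)(10−4) = 7·8·5·6 = 1680 ≡ 8, so v_2 = 8^{−1} = 7 (mod 11).
  i = 3 (α = 2): (2−3)(2−10)(2−5)(2−4) = (−1)·(−8)·(−3)·(−2) = 48 ≡ 4, so v_3 = 4^{−1} = 3 (mod 11).
  i = 4 (α = 5): (5−3)(5−10)(5−2)(5−4) = 2·(−5)·3·1 = −30 ≡ 3, so v_4 = 3^{−1} = 4 (mod 11).
  i = 5 (α = 4): (4−3)(4−10)(4−2)(4−5) = 1·(−6)·2·(−1) = 12 ≡ 1, so v_5 = 1^{−1} = 1 (mod 11).
  v = [7, 7, 3, 4, 1].
Step 2: syndromes of r = [5, 1, 5, 9, 4] (all sums mod 11).
  S_0 = Σ v_i r_i = 7·5 + 7·1 + 3·5 + 4·9 + 1·4 = 97 ≡ 9.
  S_1 = Σ v_i α_i r_i = 7·3·5 + 7·10·1 + 3·2·5 + 4·5·9 + 1·4·4 = 401 ≡ 5.
  α_i^2 mod 11 = [9, 1, 4, 3, 5].
  S_2 = Σ v_i α_i^2 r_i = 7·9·5 + 7·1·1 + 3·4·5 + 4·3·9 + 1·5·4 = 510 ≡ 4.
  S = (9, 5, 4) ≠ 0, so r is not a codeword (an error is present).
Step 3: locate the error. For a single error e at position i, S_ℓ = v_i·e·α_i^ℓ, so α_err = S_1/S_0.
  S_0^{−1} = 9^{−1} = 5 (mod 11), so α_err = 5·5 = 25 ≡ 3 = α_1. Error position i = 1.
  Consistency check: S_2/S_1 = 4·9 = 36 ≡ 3 = α_err ✓ (single-error assumption holds).
Step 4: error magnitude e = S_0/v_1 = S_0·∏_{j≠1}(α_1 − α_j) = 9·8 = 72 ≡ 6 (mod 11).
Step 5: correct position 1: c_1 = r_1 − e = 5 − 6 ≡ 10 (mod 11). Hence c = [10, 1, 5, 9, 4].
  Check: interpolating c through the α_i gives m(x) = 6 + 5·x (degree < 2) with m(α_i) = c_i for every i, so c is indeed a codeword.


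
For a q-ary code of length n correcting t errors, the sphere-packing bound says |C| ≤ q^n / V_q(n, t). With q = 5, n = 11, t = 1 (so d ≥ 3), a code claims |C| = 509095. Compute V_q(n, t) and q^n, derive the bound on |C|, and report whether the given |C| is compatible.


V_q(n, t) = 45, q^n = 48828125, Hamming bound = 1085069, |C| = 509095 ≤ bound (satisfied).

Step 1: Compute V_q(n, t) = Σ_{j=0}^1 C(n, j) (q−1)^j.
  j = 0: C(11,0)·(4)^0 = 1·1 = 1.
  j = 1: C(11,1)·(4)^1 = 11·4 = 44.
  V_q(n, t) = 1 + 44 = 45.
Step 2: q^n = 5^11 = 48828125.
Step 3: Hamming bound ⌊q^n / V_q(n,t)⌋ = ⌊48828125/45⌋ = 1085069.
Step 4: Compare |C| = 509095 to 1085069: satisfied.
The claimed |C| lies below the Hamming bound.


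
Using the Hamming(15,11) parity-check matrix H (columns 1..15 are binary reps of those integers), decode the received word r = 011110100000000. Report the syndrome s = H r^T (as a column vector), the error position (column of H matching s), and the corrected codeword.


s = (0, 1, 1, 1)^T, error position = 7, corrected codeword c = 011110000000000

Compute s = H r^T mod 2 one row at a time:
  s_1 = 0 + 0 + 0 + 0 + 0 + 0 + 0 + 0 = 0 ≡ 0 (mod 2).
  s_2 = 1 + 1 + 0 + 1 + 0 + 0 + 0 + 0 = 3 ≡ 1 (mod 2).
  s_3 = 1 + 1 + 0 + 1 + 0 + 0 + 0 + 0 = 3 ≡ 1 (mod 2).
  s_4 = 0 + 1 + 1 + 1 + 0 + 0 + 0 + 0 = 3 ≡ 1 (mod 2).
s = (0, 1, 1, 1)^T — this equals column 7 of H (binary 0111), so error is at position 7.
Correct: flip bit 7 of r = 011110100000000 to get c = 011110000000000.


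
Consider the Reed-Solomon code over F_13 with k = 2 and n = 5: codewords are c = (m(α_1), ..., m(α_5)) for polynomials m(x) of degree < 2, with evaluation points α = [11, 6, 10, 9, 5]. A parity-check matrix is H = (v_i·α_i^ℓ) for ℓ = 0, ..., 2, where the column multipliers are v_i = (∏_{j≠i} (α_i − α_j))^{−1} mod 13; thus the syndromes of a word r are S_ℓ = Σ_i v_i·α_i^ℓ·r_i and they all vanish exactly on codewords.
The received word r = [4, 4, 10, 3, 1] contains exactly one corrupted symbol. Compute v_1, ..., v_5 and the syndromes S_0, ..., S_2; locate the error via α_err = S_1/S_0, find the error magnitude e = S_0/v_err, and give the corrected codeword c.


S = (7, 3, 5), error at position 2, error magnitude e = 9, c = [4, 8, 10, 3, 1].

Step 1: column multipliers v_i = (∏_{j≠i}(α_i − α_j))^{−1} mod 13.
  i = 1 (α = 11): (11−6)(11−10)(11−9)(11−5) = 5·1·2·6 = 60 ≡ 8, so v_1 = 8^{−1} = 5 (mod 13).
  i = 2 (α = 6): (6−11)(6−10)(6−9)(6−5) = (−5)·(−4)·(−3)·1 = −60 ≡ 5, so v_2 = 5^{−1} = 8 (mod 13).
  i = 3 (α = 10): (10−11)(10−6)(10−9)(10−5) = (−1)·4·1·5 = −20 ≡ 6, so v_3 = 6^{−1} = 11 (mod 13).
  i = 4 (α = 9): (9−11)(9−6)(9−10)(9−5) = (−2)·3·(−1)·4 = 24 ≡ 11, so v_4 = 11^{−1} = 6 (mod 13).
  i = 5 (α = 5): (5−11)(5−6)(5−10)(5−9) = (−6)·(−1)·(−5)·(−4) = 120 ≡ 3, so v_5 = 3^{−1} = 9 (mod 13).
  v = [5, 8, 11, 6, 9].
Step 2: syndromes of r = [4, 4, 10, 3, 1] (all sums mod 13).
  S_0 = Σ v_i r_i = 5·4 + 8·4 + 11·10 + 6·3 + 9·1 = 189 ≡ 7.
  S_1 = Σ v_i α_i r_i = 5·11·4 + 8·6·4 + 11·10·10 + 6·9·3 + 9·5·1 = 1719 ≡ 3.
  α_i^2 mod 13 = [4, 10, 9, 3, 12].
  S_2 = Σ v_i α_i^2 r_i = 5·4·4 + 8·10·4 + 11·9·10 + 6·3·3 + 9·12·1 = 1552 ≡ 5.
  S = (7, 3, 5) ≠ 0, so r is not a codeword (an error is present).
Step 3: locate the error. For a single error e at position i, S_ℓ = v_i·e·α_i^ℓ, so α_err = S_1/S_0.
  S_0^{−1} = 7^{−1} = 2 (mod 13), so α_err = 3·2 = 6 ≡ 6 = α_2. Error position i = 2.
  Consistency check: S_2/S_1 = 5·9 = 45 ≡ 6 = α_err ✓ (single-error assumption holds).
Step 4: error magnitude e = S_0/v_2 = S_0·∏_{j≠2}(α_2 − α_j) = 7·5 = 35 ≡ 9 (mod 13).
Step 5: correct position 2: c_2 = r_2 − e = 4 − 9 ≡ 8 (mod 13). Hence c = [4, 8, 10, 3, 1].
  Check: interpolating c through the α_i gives m(x) = 5 + 7·x (degree < 2) with m(α_i) = c_i for every i, so c is indeed a codeword.


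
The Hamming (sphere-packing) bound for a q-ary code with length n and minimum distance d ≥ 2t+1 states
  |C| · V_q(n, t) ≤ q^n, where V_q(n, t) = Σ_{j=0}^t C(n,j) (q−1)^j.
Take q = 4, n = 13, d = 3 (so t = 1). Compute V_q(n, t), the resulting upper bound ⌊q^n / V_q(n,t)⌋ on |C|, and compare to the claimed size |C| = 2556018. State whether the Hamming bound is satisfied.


V_q(n, t) = 40, q^n = 67108864, Hamming bound = 1677721, |C| = 2556018 > bound (violated).

Step 1: Compute V_q(n, t) = Σ_{j=0}^1 C(n, j) (q−1)^j.
  j = 0: C(13,0)·(3)^0 = 1·1 = 1.
  j = 1: C(13,1)·(3)^1 = 13·3 = 39.
  V_q(n, t) = 1 + 39 = 40.
Step 2: q^n = 4^13 = 67108864.
Step 3: Hamming bound ⌊q^n / V_q(n,t)⌋ = ⌊67108864/40⌋ = 1677721.
Step 4: Compare |C| = 2556018 to 1677721: violated.
The claimed |C| lies above the Hamming bound, so no 4-ary code of length 13 with d ≥ 3 can have 2556018 codewords.


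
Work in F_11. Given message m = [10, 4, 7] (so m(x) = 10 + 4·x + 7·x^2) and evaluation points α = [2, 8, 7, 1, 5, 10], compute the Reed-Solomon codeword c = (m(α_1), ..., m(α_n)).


c = [2, 6, 7, 10, 7, 2]

Message polynomial: m(x) = 10 + 4·x + 7·x^2 (mod 11).
For each evaluation point α_i, compute m(α_i) mod 11:
  α_1 = 2: Horner steps 7 → 7 → 2, so m(2) = 2.
  α_2 = 8: Horner steps 7 → 5 → 6, so m(8) = 6.
  α_3 = 7: Horner steps 7 → 9 → 7, so m(7) = 7.
  α_4 = 1: Horner steps 7 → 0 → 10, so m(1) = 10.
  α_5 = 5: Horner steps 7 → 6 → 7, so m(5) = 7.
  α_6 = 10: Horner steps 7 → 8 → 2, so m(10) = 2.
Codeword c = [2, 6, 7, 10, 7, 2] ∈ F_11^6.


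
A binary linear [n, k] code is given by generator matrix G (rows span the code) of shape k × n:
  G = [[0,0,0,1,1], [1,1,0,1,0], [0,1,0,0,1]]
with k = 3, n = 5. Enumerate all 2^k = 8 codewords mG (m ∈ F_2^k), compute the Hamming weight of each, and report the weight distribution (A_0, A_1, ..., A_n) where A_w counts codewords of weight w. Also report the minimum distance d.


Weight distribution: A_0 = 1, A_1 = 1, A_2 = 3, A_3 = 3. Minimum distance d = 1.

Enumerate all 2^3 = 8 messages m ∈ F_2^3.
For each, compute codeword c = mG in F_2^5, then tally its weight.
  m = 000 → c = 00000, weight = 0.
  m = 100 → c = 00011, weight = 2.
  m = 010 → c = 11010, weight = 3.
  m = 110 → c = 11001, weight = 3.
  m = 001 → c = 01001, weight = 2.
  m = 101 → c = 01010, weight = 2.
  m = 011 → c = 10011, weight = 3.
  m = 111 → c = 10000, weight = 1.
Tally weights:
  weight 0: 1 codewords.
  weight 1: 1 codewords.
  weight 2: 3 codewords.
  weight 3: 3 codewords.
Minimum distance d = smallest w > 0 with A_w > 0 = 1.
Sanity: Σ A_w = 8 = 2^3 = 8 ✓.


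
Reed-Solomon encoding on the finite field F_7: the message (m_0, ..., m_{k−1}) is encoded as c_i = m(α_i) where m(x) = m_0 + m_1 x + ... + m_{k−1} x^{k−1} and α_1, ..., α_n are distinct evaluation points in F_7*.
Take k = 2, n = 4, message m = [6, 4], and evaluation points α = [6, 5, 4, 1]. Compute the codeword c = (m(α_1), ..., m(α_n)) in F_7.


c = [2, 5, 1, 3]

Message polynomial: m(x) = 6 + 4·x (mod 7).
For each evaluation point α_i, compute m(α_i) mod 7:
  α_1 = 6: Horner steps 4 → 2, so m(6) = 2.
  α_2 = 5: Horner steps 4 → 5, so m(5) = 5.
  α_3 = 4: Horner steps 4 → 1, so m(4) = 1.
  α_4 = 1: Horner steps 4 → 3, so m(1) = 3.
Codeword c = [2, 5, 1, 3] ∈ F_7^4.
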